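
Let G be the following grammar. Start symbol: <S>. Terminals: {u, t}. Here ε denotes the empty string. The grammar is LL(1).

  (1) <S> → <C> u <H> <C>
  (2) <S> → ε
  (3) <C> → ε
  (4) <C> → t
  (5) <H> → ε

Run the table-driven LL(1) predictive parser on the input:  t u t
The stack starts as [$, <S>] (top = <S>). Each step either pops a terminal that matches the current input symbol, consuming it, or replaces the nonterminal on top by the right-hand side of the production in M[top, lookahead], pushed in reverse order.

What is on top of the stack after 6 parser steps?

t

     Stack            Input    Action
  1  $ <S>            t u t $  expand <S> → <C> u <H> <C>
  2  $ <C> <H> u <C>  t u t $  expand <C> → t
  3  $ <C> <H> u t    t u t $  match t
  4  $ <C> <H> u      u t $    match u
  5  $ <C> <H>        t $      expand <H> → ε
  6  $ <C>            t $      expand <C> → t
Stack after step 6: $ t (top = t).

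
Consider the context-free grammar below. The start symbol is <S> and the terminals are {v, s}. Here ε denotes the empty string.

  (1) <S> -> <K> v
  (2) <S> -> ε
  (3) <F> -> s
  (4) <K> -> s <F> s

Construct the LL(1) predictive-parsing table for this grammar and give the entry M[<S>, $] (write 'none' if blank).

FIRST(<F>) = {s}
FIRST(<K>) = {s}
FIRST(<S>) = {ε, s}  (via <K> v)
FOLLOW(<S>) includes $ since <S> is the start symbol.
FOLLOW(<S>): <S> appears on no right-hand side. Thus FOLLOW(<S>) = {$}.
For <S> -> <K> v: FIRST(<K> v) = {s}, so it goes in M[<S>, t] for t ∈ {s}.
For <S> -> ε: FIRST(ε) = {ε}, so it goes in M[<S>, t] for t ∈ {}; since ε ∈ FIRST, also for every t ∈ FOLLOW(<S>) = {$}.

<S> -> ε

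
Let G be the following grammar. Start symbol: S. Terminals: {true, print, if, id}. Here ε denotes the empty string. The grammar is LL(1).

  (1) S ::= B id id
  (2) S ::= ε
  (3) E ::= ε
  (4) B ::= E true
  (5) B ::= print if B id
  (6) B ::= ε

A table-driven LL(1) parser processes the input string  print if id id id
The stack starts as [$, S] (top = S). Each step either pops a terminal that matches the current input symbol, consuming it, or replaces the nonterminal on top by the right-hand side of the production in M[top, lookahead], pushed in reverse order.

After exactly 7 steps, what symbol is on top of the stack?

id

step 1: stack=$ S  input=print if id id id $  — expand S ::= B id id
step 2: stack=$ id id B  input=print if id id id $  — expand B ::= print if B id
step 3: stack=$ id id id B if print  input=print if id id id $  — match print
step 4: stack=$ id id id B if  input=if id id id $  — match if
step 5: stack=$ id id id B  input=id id id $  — expand B ::= ε
step 6: stack=$ id id id  input=id id id $  — match id
step 7: stack=$ id id  input=id id $  — match id
Stack after step 7: $ id (top = id).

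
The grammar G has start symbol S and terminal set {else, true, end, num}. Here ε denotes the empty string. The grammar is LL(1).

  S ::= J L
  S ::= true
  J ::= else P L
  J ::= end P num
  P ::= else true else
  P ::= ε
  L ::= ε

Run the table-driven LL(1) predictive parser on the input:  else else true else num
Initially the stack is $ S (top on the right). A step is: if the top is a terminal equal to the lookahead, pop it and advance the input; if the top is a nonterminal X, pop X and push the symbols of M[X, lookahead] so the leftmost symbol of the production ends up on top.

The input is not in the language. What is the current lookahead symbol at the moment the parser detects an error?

num

     Stack                 Input                      Action
  1  $ S                   else else true else num $  expand S ::= J L
  2  $ L J                 else else true else num $  expand J ::= else P L
  3  $ L L P else          else else true else num $  match else
  4  $ L L P               else true else num $       expand P ::= else true else
  5  $ L L else true else  else true else num $       match else
  6  $ L L else true       true else num $            match true
  7  $ L L else            else num $                 match else
  8  $ L L                 num $                      error: M[L, num] is empty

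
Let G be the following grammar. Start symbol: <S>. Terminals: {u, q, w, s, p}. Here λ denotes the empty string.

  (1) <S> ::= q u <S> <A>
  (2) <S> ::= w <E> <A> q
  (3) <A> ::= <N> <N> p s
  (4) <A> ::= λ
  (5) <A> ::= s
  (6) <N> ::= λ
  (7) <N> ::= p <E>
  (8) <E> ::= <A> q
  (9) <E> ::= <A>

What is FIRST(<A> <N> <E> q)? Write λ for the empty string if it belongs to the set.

FIRST(<S>) = {q, w}
FIRST(<N>) = {λ, p}
FIRST(<A>) = {λ, p, s}  (via <N> <N> p s)
FIRST(<E>) = {λ, p, q, s}  (via <A> q, <A>)
FIRST(<A> <N> <E> q): take FIRST of each symbol in turn, carrying on past any symbol whose FIRST contains λ; result {p, q, s}.

{p, q, s}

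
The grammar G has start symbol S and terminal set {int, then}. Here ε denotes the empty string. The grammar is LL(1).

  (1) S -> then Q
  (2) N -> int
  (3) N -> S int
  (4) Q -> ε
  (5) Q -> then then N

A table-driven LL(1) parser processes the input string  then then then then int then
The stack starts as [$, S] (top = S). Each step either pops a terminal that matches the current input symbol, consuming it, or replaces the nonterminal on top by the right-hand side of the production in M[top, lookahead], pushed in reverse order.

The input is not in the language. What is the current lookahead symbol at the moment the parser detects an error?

then

      Stack          Input                           Action
   1  $ S            then then then then int then $  expand S -> then Q
   2  $ Q then       then then then then int then $  match then
   3  $ Q            then then then int then $       expand Q -> then then N
   4  $ N then then  then then then int then $       match then
   5  $ N then       then then int then $            match then
   6  $ N            then int then $                 expand N -> S int
   7  $ int S        then int then $                 expand S -> then Q
   8  $ int Q then   then int then $                 match then
   9  $ int Q        int then $                      expand Q -> ε
  10  $ int          int then $                      match int
  11  $              then $                          error: stack empty but input remains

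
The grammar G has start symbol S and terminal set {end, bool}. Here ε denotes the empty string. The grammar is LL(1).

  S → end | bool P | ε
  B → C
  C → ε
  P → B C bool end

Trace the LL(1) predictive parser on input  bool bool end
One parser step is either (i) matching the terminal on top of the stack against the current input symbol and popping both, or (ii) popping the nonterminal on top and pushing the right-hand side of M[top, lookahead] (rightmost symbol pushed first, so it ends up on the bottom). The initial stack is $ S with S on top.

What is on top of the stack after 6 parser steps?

bool

step 1: stack=$ S  input=bool bool end $  — expand S → bool P
step 2: stack=$ P bool  input=bool bool end $  — match bool
step 3: stack=$ P  input=bool end $  — expand P → B C bool end
step 4: stack=$ end bool C B  input=bool end $  — expand B → C
step 5: stack=$ end bool C C  input=bool end $  — expand C → ε
step 6: stack=$ end bool C  input=bool end $  — expand C → ε
Stack after step 6: $ end bool (top = bool).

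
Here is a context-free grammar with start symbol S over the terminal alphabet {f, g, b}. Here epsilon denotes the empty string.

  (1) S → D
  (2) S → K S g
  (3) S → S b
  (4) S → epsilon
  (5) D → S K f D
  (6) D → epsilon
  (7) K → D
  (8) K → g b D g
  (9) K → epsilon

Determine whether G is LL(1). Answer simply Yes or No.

No

FIRST(S) = {epsilon, b, f, g}
FIRST(D) = {epsilon, b, f, g}
FIRST(K) = {epsilon, b, f, g}
FOLLOW(S) = {$, b, f, g}
FOLLOW(D) = {$, b, f, g}
FOLLOW(K) = {b, f, g}
Cell M[D, b] receives both D → S K f D and D → epsilon — the grammar is not LL(1).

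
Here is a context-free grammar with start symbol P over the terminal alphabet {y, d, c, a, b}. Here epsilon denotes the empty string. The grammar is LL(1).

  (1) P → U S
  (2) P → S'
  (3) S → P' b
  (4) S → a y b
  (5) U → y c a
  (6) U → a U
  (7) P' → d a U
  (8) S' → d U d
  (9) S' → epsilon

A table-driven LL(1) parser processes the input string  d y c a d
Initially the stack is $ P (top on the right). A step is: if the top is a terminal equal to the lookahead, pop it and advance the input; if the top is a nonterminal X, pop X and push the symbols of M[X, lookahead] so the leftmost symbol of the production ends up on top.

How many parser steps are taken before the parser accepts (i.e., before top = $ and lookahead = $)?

8

     Stack      Input        Action
  1  $ P        d y c a d $  expand P → S'
  2  $ S'       d y c a d $  expand S' → d U d
  3  $ d U d    d y c a d $  match d
  4  $ d U      y c a d $    expand U → y c a
  5  $ d a c y  y c a d $    match y
  6  $ d a c    c a d $      match c
  7  $ d a      a d $        match a
  8  $ d        d $          match d
Accept reached after 8 steps.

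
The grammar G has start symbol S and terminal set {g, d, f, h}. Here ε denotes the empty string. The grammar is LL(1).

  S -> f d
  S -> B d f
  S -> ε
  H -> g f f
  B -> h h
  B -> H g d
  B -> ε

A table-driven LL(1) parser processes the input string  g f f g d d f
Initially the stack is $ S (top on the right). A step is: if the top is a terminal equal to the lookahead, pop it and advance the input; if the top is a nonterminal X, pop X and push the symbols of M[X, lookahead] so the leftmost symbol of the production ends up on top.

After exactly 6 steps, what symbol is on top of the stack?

     Stack            Input            Action
  1  $ S              g f f g d d f $  expand S -> B d f
  2  $ f d B          g f f g d d f $  expand B -> H g d
  3  $ f d d g H      g f f g d d f $  expand H -> g f f
  4  $ f d d g f f g  g f f g d d f $  match g
  5  $ f d d g f f    f f g d d f $    match f
  6  $ f d d g f      f g d d f $      match f
Stack after step 6: $ f d d g (top = g).

g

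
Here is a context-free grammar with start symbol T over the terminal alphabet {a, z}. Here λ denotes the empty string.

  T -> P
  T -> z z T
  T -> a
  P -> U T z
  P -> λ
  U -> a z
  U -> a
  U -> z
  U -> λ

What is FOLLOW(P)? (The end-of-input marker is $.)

{$, z}

FIRST(U) = {λ, a, z}
FIRST(T) = {λ, a, z}  (via P)
FIRST(P) = {λ, a, z}  (via U T z)
FOLLOW(T) includes $ since T is the start symbol.
FOLLOW(T): in T->z z T, the suffix after T is empty (adds nothing new); in P->U T z, T is followed by z with FIRST {z}. Thus FOLLOW(T) = {$, z}.
FOLLOW(P): in T->P, the suffix after P is empty, so FOLLOW(P) ⊇ FOLLOW(T) = {$, z}. Thus FOLLOW(P) = {$, z}.
FOLLOW(U): in P->U T z, U is followed by T z with FIRST {a, z}. Thus FOLLOW(U) = {a, z}.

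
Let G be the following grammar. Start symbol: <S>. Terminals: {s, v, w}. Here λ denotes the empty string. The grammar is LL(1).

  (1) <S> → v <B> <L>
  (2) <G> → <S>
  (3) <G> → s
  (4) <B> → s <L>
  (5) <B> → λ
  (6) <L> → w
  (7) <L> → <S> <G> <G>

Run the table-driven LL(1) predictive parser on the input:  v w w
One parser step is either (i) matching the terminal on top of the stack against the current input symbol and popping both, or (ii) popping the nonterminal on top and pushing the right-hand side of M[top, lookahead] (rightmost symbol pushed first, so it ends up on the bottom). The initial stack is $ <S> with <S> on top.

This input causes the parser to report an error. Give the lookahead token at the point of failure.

w

     Stack        Input    Action
  1  $ <S>        v w w $  expand <S> → v <B> <L>
  2  $ <L> <B> v  v w w $  match v
  3  $ <L> <B>    w w $    expand <B> → λ
  4  $ <L>        w w $    expand <L> → w
  5  $ w          w w $    match w
  6  $            w $      error: stack empty but input remains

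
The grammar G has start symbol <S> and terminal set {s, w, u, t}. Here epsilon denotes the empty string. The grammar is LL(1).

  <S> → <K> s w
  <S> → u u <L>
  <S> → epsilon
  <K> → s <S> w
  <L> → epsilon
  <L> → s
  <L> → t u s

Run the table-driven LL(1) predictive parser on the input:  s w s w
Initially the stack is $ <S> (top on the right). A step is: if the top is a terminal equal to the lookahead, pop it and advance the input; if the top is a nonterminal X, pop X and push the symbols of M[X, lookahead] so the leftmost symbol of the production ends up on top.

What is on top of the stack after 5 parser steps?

step 1: stack=$ <S>  input=s w s w $  — expand <S> → <K> s w
step 2: stack=$ w s <K>  input=s w s w $  — expand <K> → s <S> w
step 3: stack=$ w s w <S> s  input=s w s w $  — match s
step 4: stack=$ w s w <S>  input=w s w $  — expand <S> → epsilon
step 5: stack=$ w s w  input=w s w $  — match w
Stack after step 5: $ w s (top = s).

s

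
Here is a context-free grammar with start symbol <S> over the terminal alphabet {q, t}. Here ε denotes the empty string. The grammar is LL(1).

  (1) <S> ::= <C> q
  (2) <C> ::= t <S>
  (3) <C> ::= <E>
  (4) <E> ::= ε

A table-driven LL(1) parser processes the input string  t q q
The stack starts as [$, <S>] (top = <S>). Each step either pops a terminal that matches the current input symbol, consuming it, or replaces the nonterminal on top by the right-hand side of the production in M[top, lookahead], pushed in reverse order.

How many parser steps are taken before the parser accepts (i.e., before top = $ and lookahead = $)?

8

step 1: stack=$ <S>  input=t q q $  — expand <S> ::= <C> q
step 2: stack=$ q <C>  input=t q q $  — expand <C> ::= t <S>
step 3: stack=$ q <S> t  input=t q q $  — match t
step 4: stack=$ q <S>  input=q q $  — expand <S> ::= <C> q
step 5: stack=$ q q <C>  input=q q $  — expand <C> ::= <E>
step 6: stack=$ q q <E>  input=q q $  — expand <E> ::= ε
step 7: stack=$ q q  input=q q $  — match q
step 8: stack=$ q  input=q $  — match q
Accept reached after 8 steps.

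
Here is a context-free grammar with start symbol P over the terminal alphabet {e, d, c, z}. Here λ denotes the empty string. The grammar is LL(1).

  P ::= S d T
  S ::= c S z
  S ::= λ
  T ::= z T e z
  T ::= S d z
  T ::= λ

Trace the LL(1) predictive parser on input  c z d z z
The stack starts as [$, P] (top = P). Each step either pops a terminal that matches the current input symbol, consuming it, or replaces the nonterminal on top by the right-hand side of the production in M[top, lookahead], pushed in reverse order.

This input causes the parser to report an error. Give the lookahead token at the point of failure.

$

step 1: stack=$ P  input=c z d z z $  — expand P ::= S d T
step 2: stack=$ T d S  input=c z d z z $  — expand S ::= c S z
step 3: stack=$ T d z S c  input=c z d z z $  — match c
step 4: stack=$ T d z S  input=z d z z $  — expand S ::= λ
step 5: stack=$ T d z  input=z d z z $  — match z
step 6: stack=$ T d  input=d z z $  — match d
step 7: stack=$ T  input=z z $  — expand T ::= z T e z
step 8: stack=$ z e T z  input=z z $  — match z
step 9: stack=$ z e T  input=z $  — expand T ::= z T e z
step 10: stack=$ z e z e T z  input=z $  — match z
step 11: stack=$ z e z e T  input=$  — expand T ::= λ
step 12: stack=$ z e z e  input=$  — error: top is terminal e but lookahead is $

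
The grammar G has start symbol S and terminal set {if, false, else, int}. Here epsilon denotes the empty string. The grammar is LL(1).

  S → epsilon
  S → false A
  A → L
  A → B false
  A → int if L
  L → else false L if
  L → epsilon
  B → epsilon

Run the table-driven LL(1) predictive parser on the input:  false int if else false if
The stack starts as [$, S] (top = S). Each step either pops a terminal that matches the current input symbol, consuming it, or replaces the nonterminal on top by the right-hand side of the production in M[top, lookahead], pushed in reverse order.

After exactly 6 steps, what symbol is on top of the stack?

step 1: stack=$ S  input=false int if else false if $  — expand S → false A
step 2: stack=$ A false  input=false int if else false if $  — match false
step 3: stack=$ A  input=int if else false if $  — expand A → int if L
step 4: stack=$ L if int  input=int if else false if $  — match int
step 5: stack=$ L if  input=if else false if $  — match if
step 6: stack=$ L  input=else false if $  — expand L → else false L if
Stack after step 6: $ if L false else (top = else).

else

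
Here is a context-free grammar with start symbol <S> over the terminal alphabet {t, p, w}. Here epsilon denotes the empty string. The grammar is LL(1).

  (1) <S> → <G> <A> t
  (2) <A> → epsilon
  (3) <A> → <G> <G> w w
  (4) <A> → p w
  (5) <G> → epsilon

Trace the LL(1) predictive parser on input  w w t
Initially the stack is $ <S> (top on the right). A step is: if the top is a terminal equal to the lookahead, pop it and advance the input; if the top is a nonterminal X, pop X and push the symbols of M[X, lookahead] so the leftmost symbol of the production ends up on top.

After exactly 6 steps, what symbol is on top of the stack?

w

step 1: stack=$ <S>  input=w w t $  — expand <S> → <G> <A> t
step 2: stack=$ t <A> <G>  input=w w t $  — expand <G> → epsilon
step 3: stack=$ t <A>  input=w w t $  — expand <A> → <G> <G> w w
step 4: stack=$ t w w <G> <G>  input=w w t $  — expand <G> → epsilon
step 5: stack=$ t w w <G>  input=w w t $  — expand <G> → epsilon
step 6: stack=$ t w w  input=w w t $  — match w
Stack after step 6: $ t w (top = w).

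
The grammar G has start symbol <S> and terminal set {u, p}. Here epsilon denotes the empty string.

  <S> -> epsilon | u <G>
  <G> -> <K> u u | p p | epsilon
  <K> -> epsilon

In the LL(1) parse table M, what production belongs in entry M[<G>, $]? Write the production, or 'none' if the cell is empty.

<G> -> epsilon

FIRST(<S>) = {epsilon, u}
FIRST(<K>) = {epsilon}
FIRST(<G>) = {epsilon, p, u}  (via <K> u u)
FOLLOW(<S>) includes $ since <S> is the start symbol.
FOLLOW(<S>): <S> appears on no right-hand side. Thus FOLLOW(<S>) = {$}.
FOLLOW(<G>): in <S>->u <G>, the suffix after <G> is empty, so FOLLOW(<G>) ⊇ FOLLOW(<S>) = {$}. Thus FOLLOW(<G>) = {$}.
For <G> -> <K> u u: FIRST(<K> u u) = {u}, so it goes in M[<G>, t] for t ∈ {u}.
For <G> -> p p: FIRST(p p) = {p}, so it goes in M[<G>, t] for t ∈ {p}.
For <G> -> epsilon: FIRST(epsilon) = {epsilon}, so it goes in M[<G>, t] for t ∈ {}; since epsilon ∈ FIRST, also for every t ∈ FOLLOW(<G>) = {$}.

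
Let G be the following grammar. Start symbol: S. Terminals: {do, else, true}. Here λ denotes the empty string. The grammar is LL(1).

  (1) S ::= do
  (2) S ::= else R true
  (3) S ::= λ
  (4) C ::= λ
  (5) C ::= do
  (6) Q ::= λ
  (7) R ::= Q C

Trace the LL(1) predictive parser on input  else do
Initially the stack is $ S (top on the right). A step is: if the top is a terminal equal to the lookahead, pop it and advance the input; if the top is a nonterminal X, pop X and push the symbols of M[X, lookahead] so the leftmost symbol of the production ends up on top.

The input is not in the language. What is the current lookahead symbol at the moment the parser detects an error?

step 1: stack=$ S  input=else do $  — expand S ::= else R true
step 2: stack=$ true R else  input=else do $  — match else
step 3: stack=$ true R  input=do $  — expand R ::= Q C
step 4: stack=$ true C Q  input=do $  — expand Q ::= λ
step 5: stack=$ true C  input=do $  — expand C ::= do
step 6: stack=$ true do  input=do $  — match do
step 7: stack=$ true  input=$  — error: top is terminal true but lookahead is $

$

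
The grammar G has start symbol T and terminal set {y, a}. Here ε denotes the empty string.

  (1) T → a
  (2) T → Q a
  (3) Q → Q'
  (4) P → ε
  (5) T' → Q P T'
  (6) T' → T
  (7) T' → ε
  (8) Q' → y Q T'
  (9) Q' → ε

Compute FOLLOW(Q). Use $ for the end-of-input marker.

FIRST(P) = {ε}
FIRST(Q') = {ε, y}
FIRST(Q) = {ε, y}  (via Q')
FIRST(T) = {a, y}  (via Q a)
FIRST(T') = {ε, a, y}  (via Q P T', T)
FOLLOW(T) includes $ since T is the start symbol.
FOLLOW(T): in T'→T, the suffix after T is empty, so FOLLOW(T) ⊇ FOLLOW(T') = {a, y}. Thus FOLLOW(T) = {$, a, y}.
FOLLOW(Q): in T→Q a, Q is followed by a with FIRST {a}; in T'→Q P T', Q is followed by P T' with FIRST {ε, a, y}; in T'→Q P T', the suffix after Q is nullable, so FOLLOW(Q) ⊇ FOLLOW(T') = {a, y}; in Q'→y Q T', Q is followed by T' with FIRST {ε, a, y}; in Q'→y Q T', the suffix after Q is nullable, so FOLLOW(Q) ⊇ FOLLOW(Q') = {a, y}. Thus FOLLOW(Q) = {a, y}.
FOLLOW(Q'): in Q→Q', the suffix after Q' is empty, so FOLLOW(Q') ⊇ FOLLOW(Q) = {a, y}. Thus FOLLOW(Q') = {a, y}.
FOLLOW(T'): in T'→Q P T', the suffix after T' is empty (adds nothing new); in Q'→y Q T', the suffix after T' is empty, so FOLLOW(T') ⊇ FOLLOW(Q') = {a, y}. Thus FOLLOW(T') = {a, y}.
FOLLOW(P): in T'→Q P T', P is followed by T' with FIRST {ε, a, y}; in T'→Q P T', the suffix after P is nullable, so FOLLOW(P) ⊇ FOLLOW(T') = {a, y}. Thus FOLLOW(P) = {a, y}.

{a, y}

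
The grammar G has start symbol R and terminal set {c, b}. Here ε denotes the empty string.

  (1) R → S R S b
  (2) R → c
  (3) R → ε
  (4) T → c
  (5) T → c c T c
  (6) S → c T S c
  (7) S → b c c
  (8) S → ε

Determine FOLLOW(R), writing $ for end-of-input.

{$, b, c}

FIRST(T): from T→c we get {c}; from T→c c T c we get {c}. So FIRST(T) = {c}.
FIRST(S): from S→c T S c we get {c}; from S→b c c we get {b}; from S→ε we get {ε}. So FIRST(S) = {ε, b, c}.
FIRST(R): from R→S R S b we get {b, c}; from R→c we get {c}; from R→ε we get {ε}. So FIRST(R) = {ε, b, c}.
FOLLOW(R) includes $ since R is the start symbol.
FOLLOW(R): in R→S R S b, R is followed by S b with FIRST {b, c}. Thus FOLLOW(R) = {$, b, c}.
FOLLOW(T): in T→c c T c, T is followed by c with FIRST {c}; in S→c T S c, T is followed by S c with FIRST {b, c}. Thus FOLLOW(T) = {b, c}.
FOLLOW(S): in R→S R S b (occurrence 1), S is followed by R S b with FIRST {b, c}; in R→S R S b (occurrence 2), S is followed by b with FIRST {b}; in S→c T S c, S is followed by c with FIRST {c}. Thus FOLLOW(S) = {b, c}.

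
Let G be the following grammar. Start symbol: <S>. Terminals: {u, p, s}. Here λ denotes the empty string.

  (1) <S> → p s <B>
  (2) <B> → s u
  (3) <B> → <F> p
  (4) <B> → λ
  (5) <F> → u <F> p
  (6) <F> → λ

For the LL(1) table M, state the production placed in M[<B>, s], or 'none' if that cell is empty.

<B> → s u

FIRST(<S>) = {p}
FIRST(<F>) = {λ, u}
FIRST(<B>) = {λ, p, s, u}  (via <F> p)
FOLLOW(<S>) includes $ since <S> is the start symbol.
FOLLOW(<S>): <S> appears on no right-hand side. Thus FOLLOW(<S>) = {$}.
FOLLOW(<B>): in <S>→p s <B>, the suffix after <B> is empty, so FOLLOW(<B>) ⊇ FOLLOW(<S>) = {$}. Thus FOLLOW(<B>) = {$}.
For <B> → s u: FIRST(s u) = {s}, so it goes in M[<B>, t] for t ∈ {s}.
For <B> → <F> p: FIRST(<F> p) = {p, u}, so it goes in M[<B>, t] for t ∈ {p, u}.
For <B> → λ: FIRST(λ) = {λ}, so it goes in M[<B>, t] for t ∈ {}; since λ ∈ FIRST, also for every t ∈ FOLLOW(<B>) = {$}.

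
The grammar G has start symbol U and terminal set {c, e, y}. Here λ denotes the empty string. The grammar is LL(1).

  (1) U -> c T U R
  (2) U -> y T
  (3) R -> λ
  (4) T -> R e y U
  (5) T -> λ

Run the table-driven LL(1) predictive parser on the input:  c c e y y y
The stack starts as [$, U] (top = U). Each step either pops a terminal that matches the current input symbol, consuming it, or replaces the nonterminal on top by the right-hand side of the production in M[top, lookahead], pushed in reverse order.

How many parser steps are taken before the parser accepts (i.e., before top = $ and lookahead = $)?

      Stack            Input          Action
   1  $ U              c c e y y y $  expand U -> c T U R
   2  $ R U T c        c c e y y y $  match c
   3  $ R U T          c e y y y $    expand T -> λ
   4  $ R U            c e y y y $    expand U -> c T U R
   5  $ R R U T c      c e y y y $    match c
   6  $ R R U T        e y y y $      expand T -> R e y U
   7  $ R R U U y e R  e y y y $      expand R -> λ
   8  $ R R U U y e    e y y y $      match e
   9  $ R R U U y      y y y $        match y
  10  $ R R U U        y y $          expand U -> y T
  11  $ R R U T y      y y $          match y
  12  $ R R U T        y $            expand T -> λ
  13  $ R R U          y $            expand U -> y T
  14  $ R R T y        y $            match y
  15  $ R R T          $              expand T -> λ
  16  $ R R            $              expand R -> λ
  17  $ R              $              expand R -> λ
Accept reached after 17 steps.

17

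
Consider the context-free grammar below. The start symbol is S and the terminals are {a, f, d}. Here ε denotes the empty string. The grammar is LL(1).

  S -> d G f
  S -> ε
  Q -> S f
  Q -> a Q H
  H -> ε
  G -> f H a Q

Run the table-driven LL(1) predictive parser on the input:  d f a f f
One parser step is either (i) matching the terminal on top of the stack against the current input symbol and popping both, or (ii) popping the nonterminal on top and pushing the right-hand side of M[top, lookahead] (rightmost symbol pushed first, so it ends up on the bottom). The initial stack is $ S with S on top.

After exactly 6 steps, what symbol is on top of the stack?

Q

step 1: stack=$ S  input=d f a f f $  — expand S -> d G f
step 2: stack=$ f G d  input=d f a f f $  — match d
step 3: stack=$ f G  input=f a f f $  — expand G -> f H a Q
step 4: stack=$ f Q a H f  input=f a f f $  — match f
step 5: stack=$ f Q a H  input=a f f $  — expand H -> ε
step 6: stack=$ f Q a  input=a f f $  — match a
Stack after step 6: $ f Q (top = Q).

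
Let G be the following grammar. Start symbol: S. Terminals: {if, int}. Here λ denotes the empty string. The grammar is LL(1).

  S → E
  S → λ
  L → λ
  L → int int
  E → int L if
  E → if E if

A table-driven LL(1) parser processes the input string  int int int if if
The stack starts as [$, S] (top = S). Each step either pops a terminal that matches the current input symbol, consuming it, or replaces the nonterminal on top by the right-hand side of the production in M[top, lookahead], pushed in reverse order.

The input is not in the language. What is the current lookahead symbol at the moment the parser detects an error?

if

     Stack         Input                Action
  1  $ S           int int int if if $  expand S → E
  2  $ E           int int int if if $  expand E → int L if
  3  $ if L int    int int int if if $  match int
  4  $ if L        int int if if $      expand L → int int
  5  $ if int int  int int if if $      match int
  6  $ if int      int if if $          match int
  7  $ if          if if $              match if
  8  $             if $                 error: stack empty but input remains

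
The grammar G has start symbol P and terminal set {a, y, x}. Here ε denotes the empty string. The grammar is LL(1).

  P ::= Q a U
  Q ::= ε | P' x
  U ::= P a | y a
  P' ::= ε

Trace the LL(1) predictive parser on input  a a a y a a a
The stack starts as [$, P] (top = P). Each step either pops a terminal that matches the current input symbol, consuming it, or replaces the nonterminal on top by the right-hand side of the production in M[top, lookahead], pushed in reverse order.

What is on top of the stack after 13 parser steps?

a

      Stack        Input            Action
   1  $ P          a a a y a a a $  expand P ::= Q a U
   2  $ U a Q      a a a y a a a $  expand Q ::= ε
   3  $ U a        a a a y a a a $  match a
   4  $ U          a a y a a a $    expand U ::= P a
   5  $ a P        a a y a a a $    expand P ::= Q a U
   6  $ a U a Q    a a y a a a $    expand Q ::= ε
   7  $ a U a      a a y a a a $    match a
   8  $ a U        a y a a a $      expand U ::= P a
   9  $ a a P      a y a a a $      expand P ::= Q a U
  10  $ a a U a Q  a y a a a $      expand Q ::= ε
  11  $ a a U a    a y a a a $      match a
  12  $ a a U      y a a a $        expand U ::= y a
  13  $ a a a y    y a a a $        match y
Stack after step 13: $ a a a (top = a).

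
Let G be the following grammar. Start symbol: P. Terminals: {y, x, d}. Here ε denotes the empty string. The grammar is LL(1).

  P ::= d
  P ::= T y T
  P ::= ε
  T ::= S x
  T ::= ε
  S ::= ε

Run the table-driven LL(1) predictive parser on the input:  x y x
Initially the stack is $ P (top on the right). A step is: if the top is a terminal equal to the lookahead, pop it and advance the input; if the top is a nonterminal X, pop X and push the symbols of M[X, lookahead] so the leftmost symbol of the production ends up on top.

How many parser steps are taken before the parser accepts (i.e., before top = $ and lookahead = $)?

8

     Stack      Input    Action
  1  $ P        x y x $  expand P ::= T y T
  2  $ T y T    x y x $  expand T ::= S x
  3  $ T y x S  x y x $  expand S ::= ε
  4  $ T y x    x y x $  match x
  5  $ T y      y x $    match y
  6  $ T        x $      expand T ::= S x
  7  $ x S      x $      expand S ::= ε
  8  $ x        x $      match x
Accept reached after 8 steps.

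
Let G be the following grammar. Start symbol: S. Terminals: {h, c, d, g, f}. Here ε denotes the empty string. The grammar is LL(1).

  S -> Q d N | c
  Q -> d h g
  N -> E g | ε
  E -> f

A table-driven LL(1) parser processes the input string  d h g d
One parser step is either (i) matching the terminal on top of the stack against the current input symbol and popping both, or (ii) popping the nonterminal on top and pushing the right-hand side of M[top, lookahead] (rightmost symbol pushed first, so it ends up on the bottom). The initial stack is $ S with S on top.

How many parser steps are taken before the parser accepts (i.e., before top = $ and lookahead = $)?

     Stack        Input      Action
  1  $ S          d h g d $  expand S -> Q d N
  2  $ N d Q      d h g d $  expand Q -> d h g
  3  $ N d g h d  d h g d $  match d
  4  $ N d g h    h g d $    match h
  5  $ N d g      g d $      match g
  6  $ N d        d $        match d
  7  $ N          $          expand N -> ε
Accept reached after 7 steps.

7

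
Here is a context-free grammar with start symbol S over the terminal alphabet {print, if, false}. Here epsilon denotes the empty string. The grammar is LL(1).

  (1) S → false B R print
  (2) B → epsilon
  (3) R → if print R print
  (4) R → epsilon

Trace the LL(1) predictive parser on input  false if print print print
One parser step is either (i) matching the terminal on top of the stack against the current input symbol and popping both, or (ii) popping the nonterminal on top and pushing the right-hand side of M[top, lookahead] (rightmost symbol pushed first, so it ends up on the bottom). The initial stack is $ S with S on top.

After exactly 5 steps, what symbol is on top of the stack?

print

     Stack                     Input                         Action
  1  $ S                       false if print print print $  expand S → false B R print
  2  $ print R B false         false if print print print $  match false
  3  $ print R B               if print print print $        expand B → epsilon
  4  $ print R                 if print print print $        expand R → if print R print
  5  $ print print R print if  if print print print $        match if
Stack after step 5: $ print print R print (top = print).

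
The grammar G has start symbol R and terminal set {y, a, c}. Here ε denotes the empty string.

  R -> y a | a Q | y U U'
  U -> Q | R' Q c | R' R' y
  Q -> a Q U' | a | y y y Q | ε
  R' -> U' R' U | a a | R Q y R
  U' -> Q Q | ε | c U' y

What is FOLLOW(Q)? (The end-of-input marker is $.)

FIRST(R): from R->y a we get {y}; from R->a Q we get {a}; from R->y U U' we get {y}. So FIRST(R) = {a, y}.
FIRST(Q): from Q->a Q U' we get {a}; from Q->a we get {a}; from Q->y y y Q we get {y}; from Q->ε we get {ε}. So FIRST(Q) = {ε, a, y}.
FIRST(U'): from U'->Q Q we get {ε, a, y}; from U'->ε we get {ε}; from U'->c U' y we get {c}. So FIRST(U') = {ε, a, c, y}.
FIRST(R'): from R'->U' R' U we get {a, c, y}; from R'->a a we get {a}; from R'->R Q y R we get {a, y}. So FIRST(R') = {a, c, y}.
FIRST(U): from U->Q we get {ε, a, y}; from U->R' Q c we get {a, c, y}; from U->R' R' y we get {a, c, y}. So FIRST(U) = {ε, a, c, y}.
FOLLOW(R) includes $ since R is the start symbol.
FOLLOW(R'): in U->R' Q c, R' is followed by Q c with FIRST {a, c, y}; in U->R' R' y (occurrence 1), R' is followed by R' y with FIRST {a, c, y}; in U->R' R' y (occurrence 2), R' is followed by y with FIRST {y}; in R'->U' R' U, R' is followed by U with FIRST {ε, a, c, y}; in R'->U' R' U, the suffix after R' is nullable (adds nothing new). Thus FOLLOW(R') = {a, c, y}.
FOLLOW(R): in R'->R Q y R (occurrence 1), R is followed by Q y R with FIRST {a, y}; in R'->R Q y R (occurrence 2), the suffix after R is empty, so FOLLOW(R) ⊇ FOLLOW(R') = {a, c, y}. Thus FOLLOW(R) = {$, a, c, y}.
FOLLOW(U): in R->y U U', U is followed by U' with FIRST {ε, a, c, y}; in R->y U U', the suffix after U is nullable, so FOLLOW(U) ⊇ FOLLOW(R) = {$, a, c, y}; in R'->U' R' U, the suffix after U is empty, so FOLLOW(U) ⊇ FOLLOW(R') = {a, c, y}. Thus FOLLOW(U) = {$, a, c, y}.
FOLLOW(Q): in R->a Q, the suffix after Q is empty, so FOLLOW(Q) ⊇ FOLLOW(R) = {$, a, c, y}; in U->Q, the suffix after Q is empty, so FOLLOW(Q) ⊇ FOLLOW(U) = {$, a, c, y}; in U->R' Q c, Q is followed by c with FIRST {c}; in Q->a Q U', Q is followed by U' with FIRST {ε, a, c, y}; in Q->a Q U', the suffix after Q is nullable (adds nothing new); in Q->y y y Q, the suffix after Q is empty (adds nothing new); in R'->R Q y R, Q is followed by y R with FIRST {y}; in U'->Q Q (occurrence 1), Q is followed by Q with FIRST {ε, a, y}; in U'->Q Q (occurrence 1), the suffix after Q is nullable, so FOLLOW(Q) ⊇ FOLLOW(U') = {$, a, c, y}; in U'->Q Q (occurrence 2), the suffix after Q is empty, so FOLLOW(Q) ⊇ FOLLOW(U') = {$, a, c, y}. Thus FOLLOW(Q) = {$, a, c, y}.
FOLLOW(U'): in R->y U U', the suffix after U' is empty, so FOLLOW(U') ⊇ FOLLOW(R) = {$, a, c, y}; in Q->a Q U', the suffix after U' is empty, so FOLLOW(U') ⊇ FOLLOW(Q) = {$, a, c, y}; in R'->U' R' U, U' is followed by R' U with FIRST {a, c, y}; in U'->c U' y, U' is followed by y with FIRST {y}. Thus FOLLOW(U') = {$, a, c, y}.

{$, a, c, y}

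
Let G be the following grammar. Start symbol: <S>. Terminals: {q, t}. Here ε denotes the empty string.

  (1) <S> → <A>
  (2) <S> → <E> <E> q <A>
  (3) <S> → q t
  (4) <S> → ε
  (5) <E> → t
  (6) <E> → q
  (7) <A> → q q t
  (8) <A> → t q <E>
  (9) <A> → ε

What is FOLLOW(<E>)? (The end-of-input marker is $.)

{$, q, t}

FIRST(<E>): from <E>→t we get {t}; from <E>→q we get {q}. So FIRST(<E>) = {q, t}.
FIRST(<A>): from <A>→q q t we get {q}; from <A>→t q <E> we get {t}; from <A>→ε we get {ε}. So FIRST(<A>) = {ε, q, t}.
FIRST(<S>): from <S>→<A> we get {ε, q, t}; from <S>→<E> <E> q <A> we get {q, t}; from <S>→q t we get {q}; from <S>→ε we get {ε}. So FIRST(<S>) = {ε, q, t}.
FOLLOW(<S>) includes $ since <S> is the start symbol.
FOLLOW(<S>): <S> appears on no right-hand side. Thus FOLLOW(<S>) = {$}.
FOLLOW(<A>): in <S>→<A>, the suffix after <A> is empty, so FOLLOW(<A>) ⊇ FOLLOW(<S>) = {$}; in <S>→<E> <E> q <A>, the suffix after <A> is empty, so FOLLOW(<A>) ⊇ FOLLOW(<S>) = {$}. Thus FOLLOW(<A>) = {$}.
FOLLOW(<E>): in <S>→<E> <E> q <A> (occurrence 1), <E> is followed by <E> q <A> with FIRST {q, t}; in <S>→<E> <E> q <A> (occurrence 2), <E> is followed by q <A> with FIRST {q}; in <A>→t q <E>, the suffix after <E> is empty, so FOLLOW(<E>) ⊇ FOLLOW(<A>) = {$}. Thus FOLLOW(<E>) = {$, q, t}.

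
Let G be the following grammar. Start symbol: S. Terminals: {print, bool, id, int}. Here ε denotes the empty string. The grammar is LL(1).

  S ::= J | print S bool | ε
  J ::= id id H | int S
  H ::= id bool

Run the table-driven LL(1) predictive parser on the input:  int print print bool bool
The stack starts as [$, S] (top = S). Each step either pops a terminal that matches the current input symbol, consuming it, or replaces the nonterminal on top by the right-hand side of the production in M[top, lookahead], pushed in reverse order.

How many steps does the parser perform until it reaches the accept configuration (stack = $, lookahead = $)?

      Stack                Input                        Action
   1  $ S                  int print print bool bool $  expand S ::= J
   2  $ J                  int print print bool bool $  expand J ::= int S
   3  $ S int              int print print bool bool $  match int
   4  $ S                  print print bool bool $      expand S ::= print S bool
   5  $ bool S print       print print bool bool $      match print
   6  $ bool S             print bool bool $            expand S ::= print S bool
   7  $ bool bool S print  print bool bool $            match print
   8  $ bool bool S        bool bool $                  expand S ::= ε
   9  $ bool bool          bool bool $                  match bool
  10  $ bool               bool $                       match bool
Accept reached after 10 steps.

10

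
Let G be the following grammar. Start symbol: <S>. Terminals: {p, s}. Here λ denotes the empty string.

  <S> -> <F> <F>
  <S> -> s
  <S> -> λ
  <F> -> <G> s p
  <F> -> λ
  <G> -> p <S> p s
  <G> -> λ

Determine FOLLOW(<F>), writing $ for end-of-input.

FIRST(<G>): from <G>->p <S> p s we get {p}; from <G>->λ we get {λ}. So FIRST(<G>) = {λ, p}.
FIRST(<F>): from <F>-><G> s p we get {p, s}; from <F>->λ we get {λ}. So FIRST(<F>) = {λ, p, s}.
FIRST(<S>): from <S>-><F> <F> we get {λ, p, s}; from <S>->s we get {s}; from <S>->λ we get {λ}. So FIRST(<S>) = {λ, p, s}.
FOLLOW(<S>) includes $ since <S> is the start symbol.
FOLLOW(<S>): in <G>->p <S> p s, <S> is followed by p s with FIRST {p}. Thus FOLLOW(<S>) = {$, p}.
FOLLOW(<F>): in <S>-><F> <F> (occurrence 1), <F> is followed by <F> with FIRST {λ, p, s}; in <S>-><F> <F> (occurrence 1), the suffix after <F> is nullable, so FOLLOW(<F>) ⊇ FOLLOW(<S>) = {$, p}; in <S>-><F> <F> (occurrence 2), the suffix after <F> is empty, so FOLLOW(<F>) ⊇ FOLLOW(<S>) = {$, p}. Thus FOLLOW(<F>) = {$, p, s}.
FOLLOW(<G>): in <F>-><G> s p, <G> is followed by s p with FIRST {s}. Thus FOLLOW(<G>) = {s}.

{$, p, s}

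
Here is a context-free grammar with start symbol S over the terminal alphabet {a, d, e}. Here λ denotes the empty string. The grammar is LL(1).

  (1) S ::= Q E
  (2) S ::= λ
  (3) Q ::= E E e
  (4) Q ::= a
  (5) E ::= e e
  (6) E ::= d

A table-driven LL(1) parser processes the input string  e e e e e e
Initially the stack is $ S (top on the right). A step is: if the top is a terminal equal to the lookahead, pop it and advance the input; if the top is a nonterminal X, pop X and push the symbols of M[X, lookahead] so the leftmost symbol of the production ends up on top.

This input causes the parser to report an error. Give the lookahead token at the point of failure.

$

      Stack        Input          Action
   1  $ S          e e e e e e $  expand S ::= Q E
   2  $ E Q        e e e e e e $  expand Q ::= E E e
   3  $ E e E E    e e e e e e $  expand E ::= e e
   4  $ E e E e e  e e e e e e $  match e
   5  $ E e E e    e e e e e $    match e
   6  $ E e E      e e e e $      expand E ::= e e
   7  $ E e e e    e e e e $      match e
   8  $ E e e      e e e $        match e
   9  $ E e        e e $          match e
  10  $ E          e $            expand E ::= e e
  11  $ e e        e $            match e
  12  $ e          $              error: top is terminal e but lookahead is $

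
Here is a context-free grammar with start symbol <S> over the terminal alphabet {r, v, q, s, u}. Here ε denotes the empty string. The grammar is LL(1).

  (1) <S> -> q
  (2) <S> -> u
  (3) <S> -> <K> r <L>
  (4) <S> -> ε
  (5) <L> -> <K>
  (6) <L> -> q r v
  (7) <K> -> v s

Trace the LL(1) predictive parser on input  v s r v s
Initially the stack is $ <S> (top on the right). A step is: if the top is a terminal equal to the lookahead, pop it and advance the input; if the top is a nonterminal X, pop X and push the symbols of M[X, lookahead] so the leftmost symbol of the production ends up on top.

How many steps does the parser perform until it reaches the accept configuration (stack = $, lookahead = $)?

     Stack        Input        Action
  1  $ <S>        v s r v s $  expand <S> -> <K> r <L>
  2  $ <L> r <K>  v s r v s $  expand <K> -> v s
  3  $ <L> r s v  v s r v s $  match v
  4  $ <L> r s    s r v s $    match s
  5  $ <L> r      r v s $      match r
  6  $ <L>        v s $        expand <L> -> <K>
  7  $ <K>        v s $        expand <K> -> v s
  8  $ s v        v s $        match v
  9  $ s          s $          match s
Accept reached after 9 steps.

9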